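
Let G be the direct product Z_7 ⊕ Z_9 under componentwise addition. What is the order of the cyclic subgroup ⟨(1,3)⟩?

The order of (1,3) in Z_7 × Z_9 is lcm(ord(1) in Z_7, ord(3) in Z_9).
ord(1) = 7 and ord(3) = 3, so |⟨(1,3)⟩| = lcm(7, 3) = 21.

21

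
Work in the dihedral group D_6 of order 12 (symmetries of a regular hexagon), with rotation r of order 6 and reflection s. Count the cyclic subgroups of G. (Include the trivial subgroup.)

A cyclic subgroup of order d is generated by each of its φ(d) elements of order d, so the cyclic subgroups of order d number (#elements of order d)/φ(d).
Cyclic subgroups by order — order 1: 1; order 2: 7; order 3: 1; order 6: 1.
Total: 10.

10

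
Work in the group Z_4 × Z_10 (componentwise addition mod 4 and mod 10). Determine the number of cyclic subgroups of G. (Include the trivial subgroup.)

12

Each element a generates a cyclic subgroup ⟨a⟩; distinct elements may generate the same one (a cyclic group of order d has φ(d) generators).
Cyclic subgroups by order — order 1: 1; order 2: 3; order 4: 2; order 5: 1; order 10: 3; order 20: 2.
Total: 12.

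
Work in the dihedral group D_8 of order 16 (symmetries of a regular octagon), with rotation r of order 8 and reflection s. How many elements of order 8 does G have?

The elements of order 8 are: r, r^3, r^5, r^7.
That's 4.

4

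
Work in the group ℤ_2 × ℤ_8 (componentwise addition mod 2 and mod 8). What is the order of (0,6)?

The order of (0,6) in Z_2 × Z_8 is lcm(ord(0) in Z_2, ord(6) in Z_8).
ord(0) = 1 and ord(6) = 4, so |⟨(0,6)⟩| = lcm(1, 4) = 4.

4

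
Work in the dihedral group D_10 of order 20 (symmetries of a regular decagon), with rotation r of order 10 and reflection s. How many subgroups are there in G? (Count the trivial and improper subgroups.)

|G| = 20, so by Lagrange every subgroup order divides 20. Divisors: 1, 2, 4, 5, 10, 20.
Subgroups by order — order 1: 1; order 2: 11; order 4: 5; order 5: 1; order 10: 3; order 20: 1.
Total: 1 + 11 + 5 + 1 + 3 + 1 = 22.

22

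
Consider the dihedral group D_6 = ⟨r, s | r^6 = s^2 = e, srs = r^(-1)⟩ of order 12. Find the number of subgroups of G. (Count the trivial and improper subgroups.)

16

|G| = 12, so by Lagrange every subgroup order divides 12. Divisors: 1, 2, 3, 4, 6, 12.
Subgroups by order — order 1: 1; order 2: 7; order 3: 1; order 4: 3; order 6: 3; order 12: 1.
Total: 1 + 7 + 1 + 3 + 3 + 1 = 16.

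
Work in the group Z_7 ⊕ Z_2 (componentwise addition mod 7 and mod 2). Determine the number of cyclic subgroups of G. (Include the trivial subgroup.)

4

Each element a generates a cyclic subgroup ⟨a⟩; distinct elements may generate the same one (a cyclic group of order d has φ(d) generators).
Cyclic subgroups by order — order 1: 1; order 2: 1; order 7: 1; order 14: 1.
Total: 4.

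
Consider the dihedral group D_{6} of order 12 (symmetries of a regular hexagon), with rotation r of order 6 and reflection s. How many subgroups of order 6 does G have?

3

|G| = 12 and 6 | 12, so subgroups of order 6 are possible by Lagrange.
The subgroups of order 6 are: {e, r, r^2, r^3, r^4, r^5}; {e, r^2, r^4, s, r^2s, r^4s}; {e, r^2, r^4, rs, r^3s, r^5s}.
So G has 3 subgroups of order 6.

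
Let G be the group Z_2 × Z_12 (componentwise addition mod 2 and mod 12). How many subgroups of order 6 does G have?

3

|G| = 24 and 6 | 24, so subgroups of order 6 are possible by Lagrange.
The subgroups of order 6 are: {(0,0), (0,2), (0,4), (0,6), (0,8), (0,10)}; {(0,0), (0,4), (0,8), (1,0), (1,4), (1,8)}; {(0,0), (0,4), (0,8), (1,2), (1,6), (1,10)}.
So G has 3 subgroups of order 6.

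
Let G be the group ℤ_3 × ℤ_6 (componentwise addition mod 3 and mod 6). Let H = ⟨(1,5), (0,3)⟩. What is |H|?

|⟨(1,5)⟩| = 6 and |⟨(0,3)⟩| = 2, so |H| is a multiple of lcm(6, 2) = 6 and divides |G| = 18.
Closing under the operation: H = {(0,0), (0,3), (1,2), (1,5), (2,1), (2,4)}, so |H| = 6.

6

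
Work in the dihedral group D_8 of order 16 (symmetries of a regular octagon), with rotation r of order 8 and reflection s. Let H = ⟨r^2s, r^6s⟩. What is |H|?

4

|⟨r^2s⟩| = 2 and |⟨r^6s⟩| = 2, so |H| is a multiple of lcm(2, 2) = 2 and divides |G| = 16.
Closing under the operation: H = {e, r^4, r^2s, r^6s}, so |H| = 4.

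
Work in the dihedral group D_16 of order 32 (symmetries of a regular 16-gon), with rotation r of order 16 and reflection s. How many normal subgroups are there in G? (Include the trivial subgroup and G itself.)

8

G has 36 subgroups. Checking conjugation-invariance by order — order 1: 1/1 normal; order 2: 1/17 normal; order 4: 1/9 normal; order 8: 1/5 normal; order 16: 3/3 normal; order 32: 1/1 normal.
Total normal subgroups: 8.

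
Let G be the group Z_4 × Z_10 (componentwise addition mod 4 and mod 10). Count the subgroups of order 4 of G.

|G| = 40 and 4 | 40, so subgroups of order 4 are possible by Lagrange.
The subgroups of order 4 are: {(0,0), (0,5), (2,0), (2,5)}; {(0,0), (1,0), (2,0), (3,0)}; {(0,0), (1,5), (2,0), (3,5)}.
So G has 3 subgroups of order 4.

3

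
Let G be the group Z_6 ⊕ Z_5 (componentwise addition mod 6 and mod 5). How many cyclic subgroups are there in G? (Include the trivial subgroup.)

Each element a generates a cyclic subgroup ⟨a⟩; distinct elements may generate the same one (a cyclic group of order d has φ(d) generators).
Cyclic subgroups by order — order 1: 1; order 2: 1; order 3: 1; order 5: 1; order 6: 1; order 10: 1; order 15: 1; order 30: 1.
Total: 8.

8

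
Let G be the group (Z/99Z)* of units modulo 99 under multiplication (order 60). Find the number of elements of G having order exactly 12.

No element of G has order 12 (even though 12 | 60).

0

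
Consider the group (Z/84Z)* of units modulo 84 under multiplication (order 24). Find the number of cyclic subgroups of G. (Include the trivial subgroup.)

16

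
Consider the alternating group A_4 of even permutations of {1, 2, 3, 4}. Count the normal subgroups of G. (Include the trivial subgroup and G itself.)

3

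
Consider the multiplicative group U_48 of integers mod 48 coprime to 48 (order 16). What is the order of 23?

2

Compute successive powers of 23 mod 48: 23, 1; 23^2 ≡ 1 (mod 48).
So |⟨23⟩| = 2.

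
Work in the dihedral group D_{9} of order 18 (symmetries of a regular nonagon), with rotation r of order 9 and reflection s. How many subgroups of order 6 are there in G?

|G| = 18 and 6 | 18, so subgroups of order 6 are possible by Lagrange.
The subgroups of order 6 are: {e, r^3, r^6, r^2s, r^5s, r^8s}; {e, r^3, r^6, s, r^3s, r^6s}; {e, r^3, r^6, rs, r^4s, r^7s}.
So G has 3 subgroups of order 6.

3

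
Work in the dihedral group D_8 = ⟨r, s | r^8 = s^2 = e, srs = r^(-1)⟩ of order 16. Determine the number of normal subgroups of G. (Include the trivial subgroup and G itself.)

7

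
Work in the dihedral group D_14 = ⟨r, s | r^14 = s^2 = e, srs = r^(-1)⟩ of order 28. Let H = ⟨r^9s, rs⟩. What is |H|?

14

|⟨r^9s⟩| = 2 and |⟨rs⟩| = 2, so |H| is a multiple of lcm(2, 2) = 2 and divides |G| = 28.
Closing under the operation: H = {e, r^2, r^4, r^6, r^8, r^10, r^12, rs, r^3s, r^5s, r^7s, r^9s, r^11s, r^13s}, so |H| = 14.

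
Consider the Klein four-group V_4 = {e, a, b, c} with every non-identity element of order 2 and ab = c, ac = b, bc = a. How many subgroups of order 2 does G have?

3

|G| = 4 and 2 | 4, so subgroups of order 2 are possible by Lagrange.
The subgroups of order 2 are: {e, a}; {e, b}; {e, c}.
So G has 3 subgroups of order 2.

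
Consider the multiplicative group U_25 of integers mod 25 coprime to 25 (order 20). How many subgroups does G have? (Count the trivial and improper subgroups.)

6

|G| = 20, so by Lagrange every subgroup order divides 20. Divisors: 1, 2, 4, 5, 10, 20.
Subgroups by order — order 1: 1; order 2: 1; order 4: 1; order 5: 1; order 10: 1; order 20: 1.
Total: 1 + 1 + 1 + 1 + 1 + 1 = 6.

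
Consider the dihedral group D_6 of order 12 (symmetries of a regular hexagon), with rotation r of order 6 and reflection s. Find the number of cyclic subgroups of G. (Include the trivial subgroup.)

10

Group the elements of G by the cyclic subgroup they generate; each cyclic subgroup of order d accounts for φ(d) elements.
Cyclic subgroups by order — order 1: 1; order 2: 7; order 3: 1; order 6: 1.
Total: 10.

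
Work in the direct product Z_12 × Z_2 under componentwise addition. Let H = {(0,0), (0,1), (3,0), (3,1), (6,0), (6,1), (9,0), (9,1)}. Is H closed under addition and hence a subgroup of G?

Yes

|H| = 8 divides |G| = 24, consistent with Lagrange.
H contains the identity, every element's inverse is in H, and H is closed under +: it is a subgroup.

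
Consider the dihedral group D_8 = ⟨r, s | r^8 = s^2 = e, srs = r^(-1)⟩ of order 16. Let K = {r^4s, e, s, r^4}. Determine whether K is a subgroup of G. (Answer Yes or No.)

Yes

|K| = 4 divides |G| = 16, consistent with Lagrange.
K contains the identity, every element's inverse is in K, and K is closed under ·: it is a subgroup.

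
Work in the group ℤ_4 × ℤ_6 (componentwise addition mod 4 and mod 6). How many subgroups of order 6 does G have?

|G| = 24 and 6 | 24, so subgroups of order 6 are possible by Lagrange.
The subgroups of order 6 are: {(0,0), (0,1), (0,2), (0,3), (0,4), (0,5)}; {(0,0), (0,2), (0,4), (2,0), (2,2), (2,4)}; {(0,0), (0,2), (0,4), (2,1), (2,3), (2,5)}.
So G has 3 subgroups of order 6.

3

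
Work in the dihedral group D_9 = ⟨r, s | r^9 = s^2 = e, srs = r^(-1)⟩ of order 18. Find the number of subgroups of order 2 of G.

|G| = 18 and 2 | 18, so subgroups of order 2 are possible by Lagrange.
The subgroups of order 2 are: {e, r^2s}; {e, r^3s}; {e, r^4s}; {e, r^5s}; … (9 in all).
So G has 9 subgroups of order 2.

9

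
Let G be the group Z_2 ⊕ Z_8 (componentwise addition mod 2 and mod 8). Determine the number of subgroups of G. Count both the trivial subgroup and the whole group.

|G| = 16, so by Lagrange every subgroup order divides 16. Divisors: 1, 2, 4, 8, 16.
Subgroups by order — order 1: 1; order 2: 3; order 4: 3; order 8: 3; order 16: 1.
Total: 1 + 3 + 3 + 3 + 1 = 11.

11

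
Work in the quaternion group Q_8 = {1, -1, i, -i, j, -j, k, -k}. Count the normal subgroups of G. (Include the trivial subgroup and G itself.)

G has 6 subgroups. Checking conjugation-invariance by order — order 1: 1/1 normal; order 2: 1/1 normal; order 4: 3/3 normal; order 8: 1/1 normal.
Total normal subgroups: 6.

6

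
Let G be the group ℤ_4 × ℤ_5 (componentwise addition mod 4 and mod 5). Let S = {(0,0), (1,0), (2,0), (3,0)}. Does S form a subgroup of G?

|S| = 4 divides |G| = 20, consistent with Lagrange.
S contains the identity, every element's inverse is in S, and S is closed under +: it is a subgroup.
In fact S = ⟨(1,0)⟩.

Yes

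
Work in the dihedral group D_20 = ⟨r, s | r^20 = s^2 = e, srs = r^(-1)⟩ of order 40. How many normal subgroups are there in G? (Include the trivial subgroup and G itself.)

9

G has 48 subgroups. Checking conjugation-invariance by order — order 1: 1/1 normal; order 2: 1/21 normal; order 4: 1/11 normal; order 5: 1/1 normal; order 8: 0/5 normal; order 10: 1/5 normal; order 20: 3/3 normal; order 40: 1/1 normal.
Total normal subgroups: 9.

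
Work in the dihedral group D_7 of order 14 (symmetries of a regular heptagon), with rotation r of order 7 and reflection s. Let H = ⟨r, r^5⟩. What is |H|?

7

|⟨r⟩| = 7 and |⟨r^5⟩| = 7, so |H| is a multiple of lcm(7, 7) = 7 and divides |G| = 14.
Closing under the operation: H = {e, r, r^2, r^3, r^4, r^5, r^6}, so |H| = 7.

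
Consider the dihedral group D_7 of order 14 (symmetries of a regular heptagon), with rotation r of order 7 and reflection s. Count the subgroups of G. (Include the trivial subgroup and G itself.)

10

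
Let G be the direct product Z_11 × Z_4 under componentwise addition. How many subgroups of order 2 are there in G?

1

|G| = 44 and 2 | 44, so subgroups of order 2 are possible by Lagrange.
The subgroups of order 2 are: {(0,0), (0,2)}.
So G has 1 subgroup of order 2.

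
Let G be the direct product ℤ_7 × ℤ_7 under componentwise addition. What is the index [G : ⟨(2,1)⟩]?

|⟨(2,1)⟩| = 7 and |G| = 49.
By Lagrange, [G : H] = |G|/|H| = 49/7 = 7.

7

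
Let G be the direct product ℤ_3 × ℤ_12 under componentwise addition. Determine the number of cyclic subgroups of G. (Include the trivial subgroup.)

Group the elements of G by the cyclic subgroup they generate; each cyclic subgroup of order d accounts for φ(d) elements.
Cyclic subgroups by order — order 1: 1; order 2: 1; order 3: 4; order 4: 1; order 6: 4; order 12: 4.
Total: 15.

15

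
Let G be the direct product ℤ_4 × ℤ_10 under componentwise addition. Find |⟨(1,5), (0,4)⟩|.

20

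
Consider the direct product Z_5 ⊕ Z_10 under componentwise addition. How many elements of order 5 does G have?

An element (a,b) has order lcm(ord(a), ord(b)); count pairs with lcm equal to 5.
Enumerating gives 24 such elements.

24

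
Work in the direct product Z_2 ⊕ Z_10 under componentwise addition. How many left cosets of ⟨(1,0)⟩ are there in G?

10

|⟨(1,0)⟩| = 2 and |G| = 20.
By Lagrange, [G : H] = |G|/|H| = 20/2 = 10.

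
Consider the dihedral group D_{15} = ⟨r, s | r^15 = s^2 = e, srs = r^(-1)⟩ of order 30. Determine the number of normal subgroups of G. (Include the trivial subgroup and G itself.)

5

G has 28 subgroups. Checking conjugation-invariance by order — order 1: 1/1 normal; order 2: 0/15 normal; order 3: 1/1 normal; order 5: 1/1 normal; order 6: 0/5 normal; order 10: 0/3 normal; order 15: 1/1 normal; order 30: 1/1 normal.
Total normal subgroups: 5.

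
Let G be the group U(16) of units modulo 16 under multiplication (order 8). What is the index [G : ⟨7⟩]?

|⟨7⟩| = 2 and |G| = 8.
By Lagrange, [G : H] = |G|/|H| = 8/2 = 4.

4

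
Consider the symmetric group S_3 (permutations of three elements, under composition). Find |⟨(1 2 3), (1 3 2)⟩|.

3

|⟨(1 2 3)⟩| = 3 and |⟨(1 3 2)⟩| = 3, so |H| is a multiple of lcm(3, 3) = 3 and divides |G| = 6.
Closing under the operation: H = {e, (1 2 3), (1 3 2)}, so |H| = 3.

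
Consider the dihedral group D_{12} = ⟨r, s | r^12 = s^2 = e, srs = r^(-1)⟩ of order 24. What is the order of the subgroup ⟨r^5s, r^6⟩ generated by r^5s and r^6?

|⟨r^5s⟩| = 2 and |⟨r^6⟩| = 2, so |H| is a multiple of lcm(2, 2) = 2 and divides |G| = 24.
Closing under the operation: H = {e, r^6, r^5s, r^11s}, so |H| = 4.

4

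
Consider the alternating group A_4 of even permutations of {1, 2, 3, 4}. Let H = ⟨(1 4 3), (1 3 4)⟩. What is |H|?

3

|⟨(1 4 3)⟩| = 3 and |⟨(1 3 4)⟩| = 3, so |H| is a multiple of lcm(3, 3) = 3 and divides |G| = 12.
Closing under the operation: H = {e, (1 3 4), (1 4 3)}, so |H| = 3.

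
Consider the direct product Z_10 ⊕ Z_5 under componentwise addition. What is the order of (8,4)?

The order of (8,4) in Z_10 × Z_5 is lcm(ord(8) in Z_10, ord(4) in Z_5).
ord(8) = 5 and ord(4) = 5, so |⟨(8,4)⟩| = lcm(5, 5) = 5.

5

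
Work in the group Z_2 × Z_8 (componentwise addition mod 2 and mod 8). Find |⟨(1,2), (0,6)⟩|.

|⟨(1,2)⟩| = 4 and |⟨(0,6)⟩| = 4, so |H| is a multiple of lcm(4, 4) = 4 and divides |G| = 16.
Closing under the operation: H = {(0,0), (0,2), (0,4), (0,6), (1,0), (1,2), (1,4), (1,6)}, so |H| = 8.

8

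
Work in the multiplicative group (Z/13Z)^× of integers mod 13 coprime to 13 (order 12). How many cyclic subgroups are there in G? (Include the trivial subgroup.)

6

Group the elements of G by the cyclic subgroup they generate; each cyclic subgroup of order d accounts for φ(d) elements.
Cyclic subgroups by order — order 1: 1; order 2: 1; order 3: 1; order 4: 1; order 6: 1; order 12: 1.
Total: 6.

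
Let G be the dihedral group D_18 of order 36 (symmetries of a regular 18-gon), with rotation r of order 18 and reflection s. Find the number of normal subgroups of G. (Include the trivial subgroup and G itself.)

9

G has 45 subgroups. Checking conjugation-invariance by order — order 1: 1/1 normal; order 2: 1/19 normal; order 3: 1/1 normal; order 4: 0/9 normal; order 6: 1/7 normal; order 9: 1/1 normal; order 12: 0/3 normal; order 18: 3/3 normal; order 36: 1/1 normal.
Total normal subgroups: 9.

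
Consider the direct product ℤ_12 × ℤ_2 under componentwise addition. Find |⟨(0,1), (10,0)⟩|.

12

|⟨(0,1)⟩| = 2 and |⟨(10,0)⟩| = 6, so |H| is a multiple of lcm(2, 6) = 6 and divides |G| = 24.
Closing under the operation: H = {(0,0), (0,1), (2,0), (2,1), (4,0), (4,1), (6,0), (6,1), (8,0), (8,1), (10,0), (10,1)}, so |H| = 12.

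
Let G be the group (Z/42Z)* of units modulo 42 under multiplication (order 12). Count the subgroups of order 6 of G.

|G| = 12 and 6 | 12, so subgroups of order 6 are possible by Lagrange.
The subgroups of order 6 are: {1, 11, 23, 25, 29, 37}; {1, 13, 19, 25, 31, 37}; {1, 5, 17, 25, 37, 41}.
So G has 3 subgroups of order 6.

3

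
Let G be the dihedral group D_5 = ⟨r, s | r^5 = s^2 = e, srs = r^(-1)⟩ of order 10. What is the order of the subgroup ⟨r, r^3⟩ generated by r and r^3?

5

|⟨r⟩| = 5 and |⟨r^3⟩| = 5, so |H| is a multiple of lcm(5, 5) = 5 and divides |G| = 10.
Closing under the operation: H = {e, r, r^2, r^3, r^4}, so |H| = 5.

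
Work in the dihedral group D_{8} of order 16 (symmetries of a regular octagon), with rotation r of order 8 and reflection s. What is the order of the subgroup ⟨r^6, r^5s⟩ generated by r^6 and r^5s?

|⟨r^6⟩| = 4 and |⟨r^5s⟩| = 2, so |H| is a multiple of lcm(4, 2) = 4 and divides |G| = 16.
Closing under the operation: H = {e, r^2, r^4, r^6, rs, r^3s, r^5s, r^7s}, so |H| = 8.

8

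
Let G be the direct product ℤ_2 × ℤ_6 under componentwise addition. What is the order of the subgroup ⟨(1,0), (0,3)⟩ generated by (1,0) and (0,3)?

4

|⟨(1,0)⟩| = 2 and |⟨(0,3)⟩| = 2, so |H| is a multiple of lcm(2, 2) = 2 and divides |G| = 12.
Closing under the operation: H = {(0,0), (0,3), (1,0), (1,3)}, so |H| = 4.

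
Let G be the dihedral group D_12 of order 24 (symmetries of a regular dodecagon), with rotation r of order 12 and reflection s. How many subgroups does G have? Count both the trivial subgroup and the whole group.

|G| = 24, so by Lagrange every subgroup order divides 24. Divisors: 1, 2, 3, 4, 6, 8, 12, 24.
Subgroups by order — order 1: 1; order 2: 13; order 3: 1; order 4: 7; order 6: 5; order 8: 3; order 12: 3; order 24: 1.
Total: 1 + 13 + 1 + 7 + 5 + 3 + 3 + 1 = 34.

34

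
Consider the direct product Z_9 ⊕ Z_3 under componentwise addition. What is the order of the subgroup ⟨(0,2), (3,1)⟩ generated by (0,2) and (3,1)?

9

|⟨(0,2)⟩| = 3 and |⟨(3,1)⟩| = 3, so |H| is a multiple of lcm(3, 3) = 3 and divides |G| = 27.
Closing under the operation: H = {(0,0), (0,1), (0,2), (3,0), (3,1), (3,2), (6,0), (6,1), (6,2)}, so |H| = 9.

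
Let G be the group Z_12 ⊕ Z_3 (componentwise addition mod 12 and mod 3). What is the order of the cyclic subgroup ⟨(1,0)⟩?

12

The order of (1,0) in Z_12 × Z_3 is lcm(ord(1) in Z_12, ord(0) in Z_3).
ord(1) = 12 and ord(0) = 1, so |⟨(1,0)⟩| = lcm(12, 1) = 12.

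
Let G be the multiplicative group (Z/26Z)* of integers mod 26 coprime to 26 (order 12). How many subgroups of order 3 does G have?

|G| = 12 and 3 | 12, so subgroups of order 3 are possible by Lagrange.
The subgroups of order 3 are: {1, 3, 9}.
So G has 1 subgroup of order 3.

1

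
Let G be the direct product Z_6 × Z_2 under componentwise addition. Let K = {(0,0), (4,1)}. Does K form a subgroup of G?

No

(4,1) ∈ K but its inverse (2,1) ∉ K, so K is not a subgroup.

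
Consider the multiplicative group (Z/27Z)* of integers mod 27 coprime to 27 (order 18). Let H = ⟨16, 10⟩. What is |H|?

|⟨16⟩| = 9 and |⟨10⟩| = 3, so |H| is a multiple of lcm(9, 3) = 9 and divides |G| = 18.
Closing under the operation: H = {1, 4, 7, 10, 13, 16, 19, 22, 25}, so |H| = 9.

9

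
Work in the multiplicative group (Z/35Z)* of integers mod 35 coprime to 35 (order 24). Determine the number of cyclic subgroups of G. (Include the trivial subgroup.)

A cyclic subgroup of order d is generated by each of its φ(d) elements of order d, so the cyclic subgroups of order d number (#elements of order d)/φ(d).
Cyclic subgroups by order — order 1: 1; order 2: 3; order 3: 1; order 4: 2; order 6: 3; order 12: 2.
Total: 12.

12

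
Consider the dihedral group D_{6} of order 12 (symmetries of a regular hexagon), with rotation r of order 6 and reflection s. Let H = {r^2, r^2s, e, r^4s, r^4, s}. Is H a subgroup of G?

|H| = 6 divides |G| = 12, consistent with Lagrange.
H contains the identity, every element's inverse is in H, and H is closed under ·: it is a subgroup.

Yes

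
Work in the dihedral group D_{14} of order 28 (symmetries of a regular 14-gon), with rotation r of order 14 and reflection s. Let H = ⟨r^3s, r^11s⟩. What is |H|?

|⟨r^3s⟩| = 2 and |⟨r^11s⟩| = 2, so |H| is a multiple of lcm(2, 2) = 2 and divides |G| = 28.
Closing under the operation: H = {e, r^2, r^4, r^6, r^8, r^10, r^12, rs, r^3s, r^5s, r^7s, r^9s, r^11s, r^13s}, so |H| = 14.

14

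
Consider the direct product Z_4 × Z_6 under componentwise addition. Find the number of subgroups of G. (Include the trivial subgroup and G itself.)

16

|G| = 24, so by Lagrange every subgroup order divides 24. Divisors: 1, 2, 3, 4, 6, 8, 12, 24.
Subgroups by order — order 1: 1; order 2: 3; order 3: 1; order 4: 3; order 6: 3; order 8: 1; order 12: 3; order 24: 1.
Total: 1 + 3 + 1 + 3 + 3 + 1 + 3 + 1 = 16.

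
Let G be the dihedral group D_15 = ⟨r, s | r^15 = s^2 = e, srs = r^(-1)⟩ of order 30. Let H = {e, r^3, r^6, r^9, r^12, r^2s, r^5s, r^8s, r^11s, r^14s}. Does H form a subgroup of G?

|H| = 10 divides |G| = 30, consistent with Lagrange.
H contains the identity, every element's inverse is in H, and H is closed under ·: it is a subgroup.

Yes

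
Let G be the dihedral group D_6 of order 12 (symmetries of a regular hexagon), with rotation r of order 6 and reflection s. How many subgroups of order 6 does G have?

3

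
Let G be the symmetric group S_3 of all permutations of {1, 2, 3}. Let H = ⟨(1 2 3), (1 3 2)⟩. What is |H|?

|⟨(1 2 3)⟩| = 3 and |⟨(1 3 2)⟩| = 3, so |H| is a multiple of lcm(3, 3) = 3 and divides |G| = 6.
Closing under the operation: H = {e, (1 2 3), (1 3 2)}, so |H| = 3.

3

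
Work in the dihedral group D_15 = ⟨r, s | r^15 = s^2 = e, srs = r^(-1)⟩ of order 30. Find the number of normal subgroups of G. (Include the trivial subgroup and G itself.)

G has 28 subgroups. Checking conjugation-invariance by order — order 1: 1/1 normal; order 2: 0/15 normal; order 3: 1/1 normal; order 5: 1/1 normal; order 6: 0/5 normal; order 10: 0/3 normal; order 15: 1/1 normal; order 30: 1/1 normal.
Total normal subgroups: 5.

5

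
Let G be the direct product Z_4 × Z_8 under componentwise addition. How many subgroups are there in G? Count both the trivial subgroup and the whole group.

22

|G| = 32, so by Lagrange every subgroup order divides 32. Divisors: 1, 2, 4, 8, 16, 32.
Subgroups by order — order 1: 1; order 2: 3; order 4: 7; order 8: 7; order 16: 3; order 32: 1.
Total: 1 + 3 + 7 + 7 + 3 + 1 = 22.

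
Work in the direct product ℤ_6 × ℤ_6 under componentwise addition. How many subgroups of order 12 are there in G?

|G| = 36 and 12 | 36, so subgroups of order 12 are possible by Lagrange.
The subgroups of order 12 are: {(0,0), (0,1), (0,2), (0,3), (0,4), (0,5), (3,0), (3,1), (3,2), (3,3), (3,4), (3,5)}; {(0,0), (0,3), (1,0), (1,3), (2,0), (2,3), (3,0), (3,3), (4,0), (4,3), (5,0), (5,3)}; {(0,0), (0,3), (1,1), (1,4), (2,2), (2,5), (3,0), (3,3), (4,1), (4,4), (5,2), (5,5)}; {(0,0), (0,3), (1,2), (1,5), (2,1), (2,4), (3,0), (3,3), (4,2), (4,5), (5,1), (5,4)}.
So G has 4 subgroups of order 12.

4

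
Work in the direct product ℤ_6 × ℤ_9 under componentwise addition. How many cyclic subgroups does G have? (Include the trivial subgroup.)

Each element a generates a cyclic subgroup ⟨a⟩; distinct elements may generate the same one (a cyclic group of order d has φ(d) generators).
Cyclic subgroups by order — order 1: 1; order 2: 1; order 3: 4; order 6: 4; order 9: 3; order 18: 3.
Total: 16.

16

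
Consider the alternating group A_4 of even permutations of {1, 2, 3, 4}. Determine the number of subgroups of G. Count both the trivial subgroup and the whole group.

|G| = 12, so by Lagrange every subgroup order divides 12. Divisors: 1, 2, 3, 4, 6, 12.
Subgroups by order — order 1: 1; order 2: 3; order 3: 4; order 4: 1; order 6: 0; order 12: 1.
Total: 1 + 3 + 4 + 1 + 0 + 1 = 10.

10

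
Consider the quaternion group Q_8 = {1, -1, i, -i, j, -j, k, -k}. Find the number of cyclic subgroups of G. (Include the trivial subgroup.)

5

Group the elements of G by the cyclic subgroup they generate; each cyclic subgroup of order d accounts for φ(d) elements.
Cyclic subgroups by order — order 1: 1; order 2: 1; order 4: 3.
Total: 5.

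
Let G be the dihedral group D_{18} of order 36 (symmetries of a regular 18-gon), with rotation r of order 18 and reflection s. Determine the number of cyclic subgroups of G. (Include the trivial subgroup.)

Each element a generates a cyclic subgroup ⟨a⟩; distinct elements may generate the same one (a cyclic group of order d has φ(d) generators).
Cyclic subgroups by order — order 1: 1; order 2: 19; order 3: 1; order 6: 1; order 9: 1; order 18: 1.
Total: 24.

24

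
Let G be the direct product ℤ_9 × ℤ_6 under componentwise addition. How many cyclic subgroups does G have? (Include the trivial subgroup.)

16

Each element a generates a cyclic subgroup ⟨a⟩; distinct elements may generate the same one (a cyclic group of order d has φ(d) generators).
Cyclic subgroups by order — order 1: 1; order 2: 1; order 3: 4; order 6: 4; order 9: 3; order 18: 3.
Total: 16.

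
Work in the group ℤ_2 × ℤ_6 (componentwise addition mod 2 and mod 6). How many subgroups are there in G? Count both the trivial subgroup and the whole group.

|G| = 12, so by Lagrange every subgroup order divides 12. Divisors: 1, 2, 3, 4, 6, 12.
Subgroups by order — order 1: 1; order 2: 3; order 3: 1; order 4: 1; order 6: 3; order 12: 1.
Total: 1 + 3 + 1 + 1 + 3 + 1 = 10.

10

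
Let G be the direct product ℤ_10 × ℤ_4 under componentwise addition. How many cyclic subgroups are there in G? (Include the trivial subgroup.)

12

Each element a generates a cyclic subgroup ⟨a⟩; distinct elements may generate the same one (a cyclic group of order d has φ(d) generators).
Cyclic subgroups by order — order 1: 1; order 2: 3; order 4: 2; order 5: 1; order 10: 3; order 20: 2.
Total: 12.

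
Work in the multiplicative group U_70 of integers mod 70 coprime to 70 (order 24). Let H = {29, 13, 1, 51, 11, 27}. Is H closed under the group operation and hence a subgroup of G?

No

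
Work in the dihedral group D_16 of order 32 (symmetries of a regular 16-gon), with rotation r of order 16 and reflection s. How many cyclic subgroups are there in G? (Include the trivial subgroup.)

21

Each element a generates a cyclic subgroup ⟨a⟩; distinct elements may generate the same one (a cyclic group of order d has φ(d) generators).
Cyclic subgroups by order — order 1: 1; order 2: 17; order 4: 1; order 8: 1; order 16: 1.
Total: 21.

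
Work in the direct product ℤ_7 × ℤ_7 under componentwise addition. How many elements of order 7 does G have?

48

An element (a,b) has order lcm(ord(a), ord(b)); count pairs with lcm equal to 7.
Enumerating gives 48 such elements.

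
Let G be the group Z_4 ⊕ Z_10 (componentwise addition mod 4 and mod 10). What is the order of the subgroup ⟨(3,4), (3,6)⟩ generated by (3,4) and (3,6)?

20

|⟨(3,4)⟩| = 20 and |⟨(3,6)⟩| = 20, so |H| is a multiple of lcm(20, 20) = 20 and divides |G| = 40.
Closing under the operation: H = {(0,0), (0,2), (0,4), (0,6), (0,8), (1,0), (1,2), (1,4), (1,6), (1,8), (2,0), (2,2), (2,4), (2,6), (2,8), (3,0), (3,2), (3,4), (3,6), (3,8)}, so |H| = 20.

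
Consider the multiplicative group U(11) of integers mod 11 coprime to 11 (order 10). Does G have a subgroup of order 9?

9 does not divide |G| = 10, so by Lagrange no subgroup of order 9 exists.

No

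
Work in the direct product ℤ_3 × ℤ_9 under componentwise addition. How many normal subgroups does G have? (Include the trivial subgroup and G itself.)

10

G is abelian, so every subgroup is normal.
G has 10 subgroups in total, hence 10 normal subgroups.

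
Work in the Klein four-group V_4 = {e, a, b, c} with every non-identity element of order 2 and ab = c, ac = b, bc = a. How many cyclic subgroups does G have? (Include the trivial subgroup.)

Group the elements of G by the cyclic subgroup they generate; each cyclic subgroup of order d accounts for φ(d) elements.
Cyclic subgroups by order — order 1: 1; order 2: 3.
Total: 4.

4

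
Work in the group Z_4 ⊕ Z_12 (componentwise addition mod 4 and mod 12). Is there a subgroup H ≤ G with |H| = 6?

Yes

6 | 48. A subgroup of order 6 is {(0,0), (0,2), (0,4), (0,6), (0,8), (0,10)}.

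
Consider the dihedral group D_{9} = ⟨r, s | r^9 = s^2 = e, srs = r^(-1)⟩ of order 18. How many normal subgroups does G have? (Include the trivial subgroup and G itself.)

G has 16 subgroups. Checking conjugation-invariance by order — order 1: 1/1 normal; order 2: 0/9 normal; order 3: 1/1 normal; order 6: 0/3 normal; order 9: 1/1 normal; order 18: 1/1 normal.
Total normal subgroups: 4.

4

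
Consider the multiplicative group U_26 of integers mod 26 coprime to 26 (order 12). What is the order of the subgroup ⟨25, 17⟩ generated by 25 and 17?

|⟨25⟩| = 2 and |⟨17⟩| = 6, so |H| is a multiple of lcm(2, 6) = 6 and divides |G| = 12.
Closing under the operation: H = {1, 3, 9, 17, 23, 25}, so |H| = 6.

6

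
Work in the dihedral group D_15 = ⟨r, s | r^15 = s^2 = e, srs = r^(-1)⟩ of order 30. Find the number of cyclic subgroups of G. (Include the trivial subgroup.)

Each element a generates a cyclic subgroup ⟨a⟩; distinct elements may generate the same one (a cyclic group of order d has φ(d) generators).
Cyclic subgroups by order — order 1: 1; order 2: 15; order 3: 1; order 5: 1; order 15: 1.
Total: 19.

19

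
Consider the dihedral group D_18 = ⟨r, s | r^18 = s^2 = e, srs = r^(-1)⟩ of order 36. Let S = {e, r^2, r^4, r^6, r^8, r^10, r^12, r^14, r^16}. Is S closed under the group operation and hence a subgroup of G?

|S| = 9 divides |G| = 36, consistent with Lagrange.
S contains the identity, every element's inverse is in S, and S is closed under ·: it is a subgroup.
In fact S = ⟨r^4⟩.

Yes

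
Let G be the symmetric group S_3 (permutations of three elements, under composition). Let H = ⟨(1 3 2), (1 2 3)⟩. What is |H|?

3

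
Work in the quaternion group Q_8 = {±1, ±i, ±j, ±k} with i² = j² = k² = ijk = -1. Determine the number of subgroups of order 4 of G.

|G| = 8 and 4 | 8, so subgroups of order 4 are possible by Lagrange.
The subgroups of order 4 are: {1, -1, i, -i}; {1, -1, j, -j}; {1, -1, k, -k}.
So G has 3 subgroups of order 4.

3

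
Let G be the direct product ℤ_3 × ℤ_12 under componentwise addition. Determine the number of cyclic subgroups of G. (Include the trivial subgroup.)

15

Each element a generates a cyclic subgroup ⟨a⟩; distinct elements may generate the same one (a cyclic group of order d has φ(d) generators).
Cyclic subgroups by order — order 1: 1; order 2: 1; order 3: 4; order 4: 1; order 6: 4; order 12: 4.
Total: 15.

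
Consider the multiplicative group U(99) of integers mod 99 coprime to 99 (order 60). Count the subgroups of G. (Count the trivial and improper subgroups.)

|G| = 60, so by Lagrange every subgroup order divides 60. Divisors: 1, 2, 3, 4, 5, 6, 10, 12, 15, 20, 30, 60.
Subgroups by order — order 1: 1; order 2: 3; order 3: 1; order 4: 1; order 5: 1; order 6: 3; order 10: 3; order 12: 1; order 15: 1; order 20: 1; order 30: 3; order 60: 1.
Total: 1 + 3 + 1 + 1 + 1 + 3 + 3 + 1 + 1 + 1 + 3 + 1 = 20.

20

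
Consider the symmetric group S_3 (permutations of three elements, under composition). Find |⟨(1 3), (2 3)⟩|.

|⟨(1 3)⟩| = 2 and |⟨(2 3)⟩| = 2, so |H| is a multiple of lcm(2, 2) = 2 and divides |G| = 6.
Closing {(1 3), (2 3)} under the group operation gives all of G, so |H| = 6.

6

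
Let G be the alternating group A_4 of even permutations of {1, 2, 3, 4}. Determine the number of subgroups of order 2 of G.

|G| = 12 and 2 | 12, so subgroups of order 2 are possible by Lagrange.
The subgroups of order 2 are: {e, (1 2)(3 4)}; {e, (1 3)(2 4)}; {e, (1 4)(2 3)}.
So G has 3 subgroups of order 2.

3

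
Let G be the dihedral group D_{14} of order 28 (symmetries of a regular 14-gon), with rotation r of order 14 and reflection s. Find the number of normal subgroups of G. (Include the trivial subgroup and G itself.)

G has 28 subgroups. Checking conjugation-invariance by order — order 1: 1/1 normal; order 2: 1/15 normal; order 4: 0/7 normal; order 7: 1/1 normal; order 14: 3/3 normal; order 28: 1/1 normal.
Total normal subgroups: 7.

7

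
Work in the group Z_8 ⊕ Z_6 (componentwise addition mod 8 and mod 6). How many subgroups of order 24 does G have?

3

|G| = 48 and 24 | 48, so subgroups of order 24 are possible by Lagrange.
The subgroups of order 24 are: {(0,0), (0,1), (0,2), (0,3), (0,4), (0,5), (2,0), (2,1), (2,2), (2,3), (2,4), (2,5), (4,0), (4,1), (4,2), (4,3), (4,4), (4,5), (6,0), (6,1), (6,2), (6,3), (6,4), (6,5)}; {(0,0), (0,2), (0,4), (1,0), (1,2), (1,4), (2,0), (2,2), (2,4), (3,0), (3,2), (3,4), (4,0), (4,2), (4,4), (5,0), (5,2), (5,4), (6,0), (6,2), (6,4), (7,0), (7,2), (7,4)}; {(0,0), (0,2), (0,4), (1,1), (1,3), (1,5), (2,0), (2,2), (2,4), (3,1), (3,3), (3,5), (4,0), (4,2), (4,4), (5,1), (5,3), (5,5), (6,0), (6,2), (6,4), (7,1), (7,3), (7,5)}.
So G has 3 subgroups of order 24.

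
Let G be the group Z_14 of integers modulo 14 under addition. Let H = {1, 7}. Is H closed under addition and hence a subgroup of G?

The identity 0 ∉ H, so H is not a subgroup.

No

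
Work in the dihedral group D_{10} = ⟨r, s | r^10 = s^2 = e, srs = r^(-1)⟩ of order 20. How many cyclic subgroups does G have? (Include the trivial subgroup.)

14

Each element a generates a cyclic subgroup ⟨a⟩; distinct elements may generate the same one (a cyclic group of order d has φ(d) generators).
Cyclic subgroups by order — order 1: 1; order 2: 11; order 5: 1; order 10: 1.
Total: 14.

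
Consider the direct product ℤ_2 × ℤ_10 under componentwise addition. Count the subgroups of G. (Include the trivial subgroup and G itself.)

10

|G| = 20, so by Lagrange every subgroup order divides 20. Divisors: 1, 2, 4, 5, 10, 20.
Subgroups by order — order 1: 1; order 2: 3; order 4: 1; order 5: 1; order 10: 3; order 20: 1.
Total: 1 + 3 + 1 + 1 + 3 + 1 = 10.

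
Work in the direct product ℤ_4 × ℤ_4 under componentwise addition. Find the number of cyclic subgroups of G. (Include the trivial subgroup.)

10

A cyclic subgroup of order d is generated by each of its φ(d) elements of order d, so the cyclic subgroups of order d number (#elements of order d)/φ(d).
Cyclic subgroups by order — order 1: 1; order 2: 3; order 4: 6.
Total: 10.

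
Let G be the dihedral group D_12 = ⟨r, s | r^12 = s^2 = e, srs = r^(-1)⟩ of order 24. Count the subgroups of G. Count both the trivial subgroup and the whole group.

|G| = 24, so by Lagrange every subgroup order divides 24. Divisors: 1, 2, 3, 4, 6, 8, 12, 24.
Subgroups by order — order 1: 1; order 2: 13; order 3: 1; order 4: 7; order 6: 5; order 8: 3; order 12: 3; order 24: 1.
Total: 1 + 13 + 1 + 7 + 5 + 3 + 3 + 1 = 34.

34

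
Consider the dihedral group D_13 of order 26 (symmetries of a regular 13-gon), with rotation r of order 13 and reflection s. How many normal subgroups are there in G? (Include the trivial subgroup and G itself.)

3

G has 16 subgroups. Checking conjugation-invariance by order — order 1: 1/1 normal; order 2: 0/13 normal; order 13: 1/1 normal; order 26: 1/1 normal.
Total normal subgroups: 3.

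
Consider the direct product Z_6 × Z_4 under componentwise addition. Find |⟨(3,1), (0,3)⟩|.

8

|⟨(3,1)⟩| = 4 and |⟨(0,3)⟩| = 4, so |H| is a multiple of lcm(4, 4) = 4 and divides |G| = 24.
Closing under the operation: H = {(0,0), (0,1), (0,2), (0,3), (3,0), (3,1), (3,2), (3,3)}, so |H| = 8.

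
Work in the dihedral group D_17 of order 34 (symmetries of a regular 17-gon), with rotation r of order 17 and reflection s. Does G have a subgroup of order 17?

Yes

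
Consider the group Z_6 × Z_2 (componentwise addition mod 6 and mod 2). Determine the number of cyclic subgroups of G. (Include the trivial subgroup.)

A cyclic subgroup of order d is generated by each of its φ(d) elements of order d, so the cyclic subgroups of order d number (#elements of order d)/φ(d).
Cyclic subgroups by order — order 1: 1; order 2: 3; order 3: 1; order 6: 3.
Total: 8.

8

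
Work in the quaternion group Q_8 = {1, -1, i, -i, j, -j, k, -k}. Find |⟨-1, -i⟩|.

|⟨-1⟩| = 2 and |⟨-i⟩| = 4, so |H| is a multiple of lcm(2, 4) = 4 and divides |G| = 8.
Closing under the operation: H = {1, -1, i, -i}, so |H| = 4.

4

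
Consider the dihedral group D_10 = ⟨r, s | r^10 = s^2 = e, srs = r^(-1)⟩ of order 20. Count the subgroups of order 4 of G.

5

|G| = 20 and 4 | 20, so subgroups of order 4 are possible by Lagrange.
The subgroups of order 4 are: {e, r^5, r^2s, r^7s}; {e, r^5, r^3s, r^8s}; {e, r^5, r^4s, r^9s}; {e, r^5, s, r^5s}; … (5 in all).
So G has 5 subgroups of order 4.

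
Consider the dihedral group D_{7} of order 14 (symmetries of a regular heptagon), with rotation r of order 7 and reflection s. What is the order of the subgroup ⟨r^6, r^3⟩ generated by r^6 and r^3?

7

|⟨r^6⟩| = 7 and |⟨r^3⟩| = 7, so |H| is a multiple of lcm(7, 7) = 7 and divides |G| = 14.
Closing under the operation: H = {e, r, r^2, r^3, r^4, r^5, r^6}, so |H| = 7.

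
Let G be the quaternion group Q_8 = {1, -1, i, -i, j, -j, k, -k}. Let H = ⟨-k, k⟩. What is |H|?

|⟨-k⟩| = 4 and |⟨k⟩| = 4, so |H| is a multiple of lcm(4, 4) = 4 and divides |G| = 8.
Closing under the operation: H = {1, -1, k, -k}, so |H| = 4.

4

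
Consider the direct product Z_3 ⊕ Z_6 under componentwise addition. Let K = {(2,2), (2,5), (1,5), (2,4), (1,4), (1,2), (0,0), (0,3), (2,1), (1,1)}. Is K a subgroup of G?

|K| = 10 does not divide |G| = 18, so by Lagrange K is not a subgroup.

No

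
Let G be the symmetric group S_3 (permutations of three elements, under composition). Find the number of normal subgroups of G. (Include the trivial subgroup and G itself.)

3

G has 6 subgroups. Checking conjugation-invariance by order — order 1: 1/1 normal; order 2: 0/3 normal; order 3: 1/1 normal; order 6: 1/1 normal.
Total normal subgroups: 3.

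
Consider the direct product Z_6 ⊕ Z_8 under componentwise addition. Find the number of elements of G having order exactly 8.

8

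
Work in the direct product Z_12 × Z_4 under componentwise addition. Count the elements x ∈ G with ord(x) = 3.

An element (a,b) has order lcm(ord(a), ord(b)); count pairs with lcm equal to 3.
Enumerating gives 2 such elements.

2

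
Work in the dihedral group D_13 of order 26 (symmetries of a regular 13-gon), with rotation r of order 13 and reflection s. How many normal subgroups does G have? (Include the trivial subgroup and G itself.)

G has 16 subgroups. Checking conjugation-invariance by order — order 1: 1/1 normal; order 2: 0/13 normal; order 13: 1/1 normal; order 26: 1/1 normal.
Total normal subgroups: 3.

3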